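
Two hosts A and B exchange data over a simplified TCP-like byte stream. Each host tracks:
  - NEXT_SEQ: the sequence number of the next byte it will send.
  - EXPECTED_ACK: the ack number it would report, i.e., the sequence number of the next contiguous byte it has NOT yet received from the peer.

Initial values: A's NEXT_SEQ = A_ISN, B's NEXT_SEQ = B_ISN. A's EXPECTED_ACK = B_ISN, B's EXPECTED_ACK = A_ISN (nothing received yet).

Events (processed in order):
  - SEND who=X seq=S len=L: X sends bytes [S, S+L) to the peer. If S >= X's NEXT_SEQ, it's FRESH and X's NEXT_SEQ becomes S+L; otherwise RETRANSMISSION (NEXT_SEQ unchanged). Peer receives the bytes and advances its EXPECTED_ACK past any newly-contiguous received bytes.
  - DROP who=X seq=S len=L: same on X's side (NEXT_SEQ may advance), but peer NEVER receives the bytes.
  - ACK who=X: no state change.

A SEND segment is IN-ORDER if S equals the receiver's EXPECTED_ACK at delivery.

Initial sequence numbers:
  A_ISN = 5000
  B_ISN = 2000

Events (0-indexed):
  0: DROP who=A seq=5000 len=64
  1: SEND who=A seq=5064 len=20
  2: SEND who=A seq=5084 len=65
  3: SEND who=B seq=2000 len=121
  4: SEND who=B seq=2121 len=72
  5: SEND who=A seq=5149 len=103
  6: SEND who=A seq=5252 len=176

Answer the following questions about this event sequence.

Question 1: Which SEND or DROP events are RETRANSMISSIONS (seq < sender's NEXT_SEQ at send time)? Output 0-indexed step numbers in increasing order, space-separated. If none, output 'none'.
Answer: none

Derivation:
Step 0: DROP seq=5000 -> fresh
Step 1: SEND seq=5064 -> fresh
Step 2: SEND seq=5084 -> fresh
Step 3: SEND seq=2000 -> fresh
Step 4: SEND seq=2121 -> fresh
Step 5: SEND seq=5149 -> fresh
Step 6: SEND seq=5252 -> fresh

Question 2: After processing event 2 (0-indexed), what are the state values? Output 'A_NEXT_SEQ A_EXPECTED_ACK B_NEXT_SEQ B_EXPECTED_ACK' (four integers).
After event 0: A_seq=5064 A_ack=2000 B_seq=2000 B_ack=5000
After event 1: A_seq=5084 A_ack=2000 B_seq=2000 B_ack=5000
After event 2: A_seq=5149 A_ack=2000 B_seq=2000 B_ack=5000

5149 2000 2000 5000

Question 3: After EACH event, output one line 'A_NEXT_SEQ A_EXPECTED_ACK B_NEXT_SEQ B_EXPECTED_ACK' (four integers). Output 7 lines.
5064 2000 2000 5000
5084 2000 2000 5000
5149 2000 2000 5000
5149 2121 2121 5000
5149 2193 2193 5000
5252 2193 2193 5000
5428 2193 2193 5000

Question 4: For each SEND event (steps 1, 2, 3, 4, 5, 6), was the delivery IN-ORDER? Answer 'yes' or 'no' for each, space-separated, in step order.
Answer: no no yes yes no no

Derivation:
Step 1: SEND seq=5064 -> out-of-order
Step 2: SEND seq=5084 -> out-of-order
Step 3: SEND seq=2000 -> in-order
Step 4: SEND seq=2121 -> in-order
Step 5: SEND seq=5149 -> out-of-order
Step 6: SEND seq=5252 -> out-of-order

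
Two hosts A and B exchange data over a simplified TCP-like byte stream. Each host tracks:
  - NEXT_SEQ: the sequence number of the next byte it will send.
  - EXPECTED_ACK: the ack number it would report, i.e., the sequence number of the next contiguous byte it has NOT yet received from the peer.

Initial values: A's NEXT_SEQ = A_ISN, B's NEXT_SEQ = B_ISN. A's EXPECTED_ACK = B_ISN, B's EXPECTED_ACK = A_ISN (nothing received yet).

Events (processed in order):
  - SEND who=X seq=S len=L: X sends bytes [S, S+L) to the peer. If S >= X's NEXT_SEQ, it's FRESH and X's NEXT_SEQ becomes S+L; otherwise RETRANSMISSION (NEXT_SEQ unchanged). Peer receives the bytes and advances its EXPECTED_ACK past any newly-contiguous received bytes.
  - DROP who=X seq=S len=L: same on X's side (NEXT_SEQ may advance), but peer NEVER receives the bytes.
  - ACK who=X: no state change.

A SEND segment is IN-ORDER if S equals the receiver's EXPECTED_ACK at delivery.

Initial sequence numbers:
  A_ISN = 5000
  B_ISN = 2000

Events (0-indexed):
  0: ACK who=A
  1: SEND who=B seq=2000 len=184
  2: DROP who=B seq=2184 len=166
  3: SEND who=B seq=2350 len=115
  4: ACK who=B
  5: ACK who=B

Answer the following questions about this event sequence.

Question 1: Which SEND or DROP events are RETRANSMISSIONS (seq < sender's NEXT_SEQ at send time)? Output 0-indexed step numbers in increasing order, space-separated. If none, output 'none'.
Answer: none

Derivation:
Step 1: SEND seq=2000 -> fresh
Step 2: DROP seq=2184 -> fresh
Step 3: SEND seq=2350 -> fresh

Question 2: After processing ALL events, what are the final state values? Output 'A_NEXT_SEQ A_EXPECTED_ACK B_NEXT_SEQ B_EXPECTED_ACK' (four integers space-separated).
After event 0: A_seq=5000 A_ack=2000 B_seq=2000 B_ack=5000
After event 1: A_seq=5000 A_ack=2184 B_seq=2184 B_ack=5000
After event 2: A_seq=5000 A_ack=2184 B_seq=2350 B_ack=5000
After event 3: A_seq=5000 A_ack=2184 B_seq=2465 B_ack=5000
After event 4: A_seq=5000 A_ack=2184 B_seq=2465 B_ack=5000
After event 5: A_seq=5000 A_ack=2184 B_seq=2465 B_ack=5000

Answer: 5000 2184 2465 5000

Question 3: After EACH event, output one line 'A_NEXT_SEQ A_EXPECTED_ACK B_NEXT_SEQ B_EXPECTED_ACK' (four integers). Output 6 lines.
5000 2000 2000 5000
5000 2184 2184 5000
5000 2184 2350 5000
5000 2184 2465 5000
5000 2184 2465 5000
5000 2184 2465 5000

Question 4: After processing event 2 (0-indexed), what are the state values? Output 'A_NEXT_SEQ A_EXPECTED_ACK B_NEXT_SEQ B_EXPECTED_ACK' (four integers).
After event 0: A_seq=5000 A_ack=2000 B_seq=2000 B_ack=5000
After event 1: A_seq=5000 A_ack=2184 B_seq=2184 B_ack=5000
After event 2: A_seq=5000 A_ack=2184 B_seq=2350 B_ack=5000

5000 2184 2350 5000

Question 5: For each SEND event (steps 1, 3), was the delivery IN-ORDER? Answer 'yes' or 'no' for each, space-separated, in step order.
Step 1: SEND seq=2000 -> in-order
Step 3: SEND seq=2350 -> out-of-order

Answer: yes no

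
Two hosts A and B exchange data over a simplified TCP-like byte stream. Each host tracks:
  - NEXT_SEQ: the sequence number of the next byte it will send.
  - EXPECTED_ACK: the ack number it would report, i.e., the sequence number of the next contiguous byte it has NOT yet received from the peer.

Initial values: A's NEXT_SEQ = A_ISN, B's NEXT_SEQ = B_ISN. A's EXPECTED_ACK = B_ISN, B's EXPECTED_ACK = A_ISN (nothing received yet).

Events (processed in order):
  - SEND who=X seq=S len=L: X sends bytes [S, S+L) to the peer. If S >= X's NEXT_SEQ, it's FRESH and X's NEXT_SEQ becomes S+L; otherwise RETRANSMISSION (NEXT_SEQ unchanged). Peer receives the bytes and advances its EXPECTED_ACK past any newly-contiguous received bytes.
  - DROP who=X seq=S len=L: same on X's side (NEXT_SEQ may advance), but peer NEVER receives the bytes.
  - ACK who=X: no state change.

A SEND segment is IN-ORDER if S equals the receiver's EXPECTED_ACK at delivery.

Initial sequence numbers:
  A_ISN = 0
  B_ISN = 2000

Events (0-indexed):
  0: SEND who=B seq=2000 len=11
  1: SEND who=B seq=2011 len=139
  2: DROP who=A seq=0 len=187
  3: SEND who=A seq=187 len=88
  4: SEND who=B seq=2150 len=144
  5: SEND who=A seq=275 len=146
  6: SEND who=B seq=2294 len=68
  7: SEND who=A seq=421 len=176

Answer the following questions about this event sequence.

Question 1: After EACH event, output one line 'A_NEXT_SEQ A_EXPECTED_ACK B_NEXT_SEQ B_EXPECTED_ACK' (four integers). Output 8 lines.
0 2011 2011 0
0 2150 2150 0
187 2150 2150 0
275 2150 2150 0
275 2294 2294 0
421 2294 2294 0
421 2362 2362 0
597 2362 2362 0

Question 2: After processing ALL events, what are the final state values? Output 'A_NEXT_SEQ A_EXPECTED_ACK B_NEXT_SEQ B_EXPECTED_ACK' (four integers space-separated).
After event 0: A_seq=0 A_ack=2011 B_seq=2011 B_ack=0
After event 1: A_seq=0 A_ack=2150 B_seq=2150 B_ack=0
After event 2: A_seq=187 A_ack=2150 B_seq=2150 B_ack=0
After event 3: A_seq=275 A_ack=2150 B_seq=2150 B_ack=0
After event 4: A_seq=275 A_ack=2294 B_seq=2294 B_ack=0
After event 5: A_seq=421 A_ack=2294 B_seq=2294 B_ack=0
After event 6: A_seq=421 A_ack=2362 B_seq=2362 B_ack=0
After event 7: A_seq=597 A_ack=2362 B_seq=2362 B_ack=0

Answer: 597 2362 2362 0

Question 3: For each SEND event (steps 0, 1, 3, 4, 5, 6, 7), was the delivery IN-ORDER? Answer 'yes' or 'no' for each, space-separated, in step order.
Answer: yes yes no yes no yes no

Derivation:
Step 0: SEND seq=2000 -> in-order
Step 1: SEND seq=2011 -> in-order
Step 3: SEND seq=187 -> out-of-order
Step 4: SEND seq=2150 -> in-order
Step 5: SEND seq=275 -> out-of-order
Step 6: SEND seq=2294 -> in-order
Step 7: SEND seq=421 -> out-of-order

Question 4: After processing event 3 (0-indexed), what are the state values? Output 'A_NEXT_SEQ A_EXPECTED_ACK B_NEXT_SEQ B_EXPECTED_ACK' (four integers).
After event 0: A_seq=0 A_ack=2011 B_seq=2011 B_ack=0
After event 1: A_seq=0 A_ack=2150 B_seq=2150 B_ack=0
After event 2: A_seq=187 A_ack=2150 B_seq=2150 B_ack=0
After event 3: A_seq=275 A_ack=2150 B_seq=2150 B_ack=0

275 2150 2150 0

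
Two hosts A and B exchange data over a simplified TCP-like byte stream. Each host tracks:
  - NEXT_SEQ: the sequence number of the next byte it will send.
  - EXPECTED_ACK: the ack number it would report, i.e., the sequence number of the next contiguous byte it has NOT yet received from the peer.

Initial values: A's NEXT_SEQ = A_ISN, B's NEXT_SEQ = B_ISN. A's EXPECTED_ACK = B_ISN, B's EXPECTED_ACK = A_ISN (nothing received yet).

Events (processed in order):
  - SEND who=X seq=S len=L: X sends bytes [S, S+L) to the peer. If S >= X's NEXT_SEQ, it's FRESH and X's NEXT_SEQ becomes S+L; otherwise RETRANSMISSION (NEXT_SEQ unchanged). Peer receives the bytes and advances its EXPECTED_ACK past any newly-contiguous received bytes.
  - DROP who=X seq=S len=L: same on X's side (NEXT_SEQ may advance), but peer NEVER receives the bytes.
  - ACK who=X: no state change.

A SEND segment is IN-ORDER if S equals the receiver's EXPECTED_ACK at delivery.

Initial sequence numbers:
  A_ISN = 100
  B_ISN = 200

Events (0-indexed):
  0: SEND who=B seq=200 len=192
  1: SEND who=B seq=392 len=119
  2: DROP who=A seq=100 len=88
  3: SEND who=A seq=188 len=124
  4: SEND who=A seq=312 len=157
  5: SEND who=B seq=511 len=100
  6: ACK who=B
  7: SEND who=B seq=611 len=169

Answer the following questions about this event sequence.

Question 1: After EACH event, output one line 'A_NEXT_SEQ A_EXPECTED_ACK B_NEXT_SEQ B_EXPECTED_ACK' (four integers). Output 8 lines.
100 392 392 100
100 511 511 100
188 511 511 100
312 511 511 100
469 511 511 100
469 611 611 100
469 611 611 100
469 780 780 100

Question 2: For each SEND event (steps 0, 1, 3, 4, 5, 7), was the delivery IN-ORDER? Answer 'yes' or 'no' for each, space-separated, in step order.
Step 0: SEND seq=200 -> in-order
Step 1: SEND seq=392 -> in-order
Step 3: SEND seq=188 -> out-of-order
Step 4: SEND seq=312 -> out-of-order
Step 5: SEND seq=511 -> in-order
Step 7: SEND seq=611 -> in-order

Answer: yes yes no no yes yes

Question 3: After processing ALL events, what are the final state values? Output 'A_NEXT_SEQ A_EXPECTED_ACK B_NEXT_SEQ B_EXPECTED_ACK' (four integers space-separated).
After event 0: A_seq=100 A_ack=392 B_seq=392 B_ack=100
After event 1: A_seq=100 A_ack=511 B_seq=511 B_ack=100
After event 2: A_seq=188 A_ack=511 B_seq=511 B_ack=100
After event 3: A_seq=312 A_ack=511 B_seq=511 B_ack=100
After event 4: A_seq=469 A_ack=511 B_seq=511 B_ack=100
After event 5: A_seq=469 A_ack=611 B_seq=611 B_ack=100
After event 6: A_seq=469 A_ack=611 B_seq=611 B_ack=100
After event 7: A_seq=469 A_ack=780 B_seq=780 B_ack=100

Answer: 469 780 780 100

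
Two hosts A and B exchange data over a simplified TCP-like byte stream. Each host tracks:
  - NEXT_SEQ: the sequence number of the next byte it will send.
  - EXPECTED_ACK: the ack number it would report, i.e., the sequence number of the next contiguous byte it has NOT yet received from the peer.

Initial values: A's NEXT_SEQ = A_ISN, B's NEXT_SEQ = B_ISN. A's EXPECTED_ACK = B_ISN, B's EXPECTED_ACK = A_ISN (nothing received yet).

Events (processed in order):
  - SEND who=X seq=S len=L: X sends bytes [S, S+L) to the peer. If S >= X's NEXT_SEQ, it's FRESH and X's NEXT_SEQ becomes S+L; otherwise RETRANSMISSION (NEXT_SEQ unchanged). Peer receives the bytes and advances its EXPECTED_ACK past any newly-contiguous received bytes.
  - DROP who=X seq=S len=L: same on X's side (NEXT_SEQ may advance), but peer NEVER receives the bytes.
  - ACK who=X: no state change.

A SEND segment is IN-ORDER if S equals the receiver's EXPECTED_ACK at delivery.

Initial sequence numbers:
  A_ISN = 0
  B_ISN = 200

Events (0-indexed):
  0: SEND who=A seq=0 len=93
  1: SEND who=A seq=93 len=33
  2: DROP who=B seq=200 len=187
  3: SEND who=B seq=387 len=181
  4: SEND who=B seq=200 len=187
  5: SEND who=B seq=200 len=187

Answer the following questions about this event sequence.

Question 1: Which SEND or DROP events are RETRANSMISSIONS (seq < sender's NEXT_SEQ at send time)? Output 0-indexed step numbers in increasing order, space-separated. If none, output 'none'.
Answer: 4 5

Derivation:
Step 0: SEND seq=0 -> fresh
Step 1: SEND seq=93 -> fresh
Step 2: DROP seq=200 -> fresh
Step 3: SEND seq=387 -> fresh
Step 4: SEND seq=200 -> retransmit
Step 5: SEND seq=200 -> retransmit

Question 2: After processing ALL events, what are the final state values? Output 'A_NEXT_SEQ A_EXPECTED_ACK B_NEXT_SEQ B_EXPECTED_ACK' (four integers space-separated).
After event 0: A_seq=93 A_ack=200 B_seq=200 B_ack=93
After event 1: A_seq=126 A_ack=200 B_seq=200 B_ack=126
After event 2: A_seq=126 A_ack=200 B_seq=387 B_ack=126
After event 3: A_seq=126 A_ack=200 B_seq=568 B_ack=126
After event 4: A_seq=126 A_ack=568 B_seq=568 B_ack=126
After event 5: A_seq=126 A_ack=568 B_seq=568 B_ack=126

Answer: 126 568 568 126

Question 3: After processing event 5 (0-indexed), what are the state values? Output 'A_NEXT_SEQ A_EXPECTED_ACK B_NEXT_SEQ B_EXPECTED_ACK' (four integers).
After event 0: A_seq=93 A_ack=200 B_seq=200 B_ack=93
After event 1: A_seq=126 A_ack=200 B_seq=200 B_ack=126
After event 2: A_seq=126 A_ack=200 B_seq=387 B_ack=126
After event 3: A_seq=126 A_ack=200 B_seq=568 B_ack=126
After event 4: A_seq=126 A_ack=568 B_seq=568 B_ack=126
After event 5: A_seq=126 A_ack=568 B_seq=568 B_ack=126

126 568 568 126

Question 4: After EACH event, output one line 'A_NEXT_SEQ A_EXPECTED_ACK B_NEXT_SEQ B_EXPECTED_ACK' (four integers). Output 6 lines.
93 200 200 93
126 200 200 126
126 200 387 126
126 200 568 126
126 568 568 126
126 568 568 126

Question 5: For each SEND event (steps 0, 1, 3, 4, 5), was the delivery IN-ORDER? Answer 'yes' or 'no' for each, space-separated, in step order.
Step 0: SEND seq=0 -> in-order
Step 1: SEND seq=93 -> in-order
Step 3: SEND seq=387 -> out-of-order
Step 4: SEND seq=200 -> in-order
Step 5: SEND seq=200 -> out-of-order

Answer: yes yes no yes no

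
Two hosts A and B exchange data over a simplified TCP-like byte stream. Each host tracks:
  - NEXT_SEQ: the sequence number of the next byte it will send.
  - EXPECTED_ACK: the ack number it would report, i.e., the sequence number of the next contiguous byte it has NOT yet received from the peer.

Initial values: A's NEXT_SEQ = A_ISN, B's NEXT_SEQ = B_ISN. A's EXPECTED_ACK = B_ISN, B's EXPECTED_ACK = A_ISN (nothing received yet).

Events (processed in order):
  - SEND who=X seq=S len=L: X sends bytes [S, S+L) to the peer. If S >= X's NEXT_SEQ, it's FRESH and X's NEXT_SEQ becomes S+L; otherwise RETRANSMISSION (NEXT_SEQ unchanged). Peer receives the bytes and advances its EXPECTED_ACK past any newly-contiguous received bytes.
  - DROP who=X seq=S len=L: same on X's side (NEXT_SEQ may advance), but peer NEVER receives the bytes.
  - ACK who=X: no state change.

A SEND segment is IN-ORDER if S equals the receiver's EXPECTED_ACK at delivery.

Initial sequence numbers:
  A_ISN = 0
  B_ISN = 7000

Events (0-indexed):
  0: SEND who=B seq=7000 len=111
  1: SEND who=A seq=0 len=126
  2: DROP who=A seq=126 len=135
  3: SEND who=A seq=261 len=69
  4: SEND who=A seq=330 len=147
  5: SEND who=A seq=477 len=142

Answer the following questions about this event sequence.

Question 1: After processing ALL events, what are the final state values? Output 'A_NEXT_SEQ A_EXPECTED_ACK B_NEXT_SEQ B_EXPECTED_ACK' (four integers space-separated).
After event 0: A_seq=0 A_ack=7111 B_seq=7111 B_ack=0
After event 1: A_seq=126 A_ack=7111 B_seq=7111 B_ack=126
After event 2: A_seq=261 A_ack=7111 B_seq=7111 B_ack=126
After event 3: A_seq=330 A_ack=7111 B_seq=7111 B_ack=126
After event 4: A_seq=477 A_ack=7111 B_seq=7111 B_ack=126
After event 5: A_seq=619 A_ack=7111 B_seq=7111 B_ack=126

Answer: 619 7111 7111 126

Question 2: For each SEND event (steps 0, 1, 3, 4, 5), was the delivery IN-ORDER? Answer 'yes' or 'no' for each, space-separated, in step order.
Answer: yes yes no no no

Derivation:
Step 0: SEND seq=7000 -> in-order
Step 1: SEND seq=0 -> in-order
Step 3: SEND seq=261 -> out-of-order
Step 4: SEND seq=330 -> out-of-order
Step 5: SEND seq=477 -> out-of-order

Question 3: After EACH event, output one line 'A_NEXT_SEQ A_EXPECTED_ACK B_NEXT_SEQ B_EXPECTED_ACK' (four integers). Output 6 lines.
0 7111 7111 0
126 7111 7111 126
261 7111 7111 126
330 7111 7111 126
477 7111 7111 126
619 7111 7111 126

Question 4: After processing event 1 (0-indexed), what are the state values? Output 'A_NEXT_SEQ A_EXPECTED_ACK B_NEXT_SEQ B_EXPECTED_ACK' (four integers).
After event 0: A_seq=0 A_ack=7111 B_seq=7111 B_ack=0
After event 1: A_seq=126 A_ack=7111 B_seq=7111 B_ack=126

126 7111 7111 126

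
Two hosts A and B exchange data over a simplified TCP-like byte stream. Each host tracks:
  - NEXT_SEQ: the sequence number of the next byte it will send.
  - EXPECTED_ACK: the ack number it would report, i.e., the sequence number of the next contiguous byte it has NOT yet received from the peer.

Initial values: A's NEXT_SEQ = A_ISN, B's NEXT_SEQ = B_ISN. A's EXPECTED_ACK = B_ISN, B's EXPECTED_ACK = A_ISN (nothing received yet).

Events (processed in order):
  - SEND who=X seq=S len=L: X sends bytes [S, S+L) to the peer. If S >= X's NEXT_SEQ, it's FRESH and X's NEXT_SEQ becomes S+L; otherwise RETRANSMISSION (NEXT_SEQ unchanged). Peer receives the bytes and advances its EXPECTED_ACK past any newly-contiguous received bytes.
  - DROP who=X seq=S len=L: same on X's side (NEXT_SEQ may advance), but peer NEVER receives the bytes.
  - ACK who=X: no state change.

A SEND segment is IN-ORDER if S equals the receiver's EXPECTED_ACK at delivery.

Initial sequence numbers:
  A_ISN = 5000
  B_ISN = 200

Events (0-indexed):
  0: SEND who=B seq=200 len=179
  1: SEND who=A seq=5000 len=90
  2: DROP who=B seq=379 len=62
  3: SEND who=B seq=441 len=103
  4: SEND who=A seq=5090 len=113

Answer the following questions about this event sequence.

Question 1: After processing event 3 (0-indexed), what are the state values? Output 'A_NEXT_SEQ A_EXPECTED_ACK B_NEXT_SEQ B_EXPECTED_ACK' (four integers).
After event 0: A_seq=5000 A_ack=379 B_seq=379 B_ack=5000
After event 1: A_seq=5090 A_ack=379 B_seq=379 B_ack=5090
After event 2: A_seq=5090 A_ack=379 B_seq=441 B_ack=5090
After event 3: A_seq=5090 A_ack=379 B_seq=544 B_ack=5090

5090 379 544 5090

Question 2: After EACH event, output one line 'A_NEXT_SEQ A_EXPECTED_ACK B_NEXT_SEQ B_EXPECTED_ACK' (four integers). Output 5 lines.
5000 379 379 5000
5090 379 379 5090
5090 379 441 5090
5090 379 544 5090
5203 379 544 5203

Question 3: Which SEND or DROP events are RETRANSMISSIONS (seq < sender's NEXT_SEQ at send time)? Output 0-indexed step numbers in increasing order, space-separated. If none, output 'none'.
Step 0: SEND seq=200 -> fresh
Step 1: SEND seq=5000 -> fresh
Step 2: DROP seq=379 -> fresh
Step 3: SEND seq=441 -> fresh
Step 4: SEND seq=5090 -> fresh

Answer: none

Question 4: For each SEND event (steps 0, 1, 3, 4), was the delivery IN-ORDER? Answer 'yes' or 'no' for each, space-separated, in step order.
Step 0: SEND seq=200 -> in-order
Step 1: SEND seq=5000 -> in-order
Step 3: SEND seq=441 -> out-of-order
Step 4: SEND seq=5090 -> in-order

Answer: yes yes no yes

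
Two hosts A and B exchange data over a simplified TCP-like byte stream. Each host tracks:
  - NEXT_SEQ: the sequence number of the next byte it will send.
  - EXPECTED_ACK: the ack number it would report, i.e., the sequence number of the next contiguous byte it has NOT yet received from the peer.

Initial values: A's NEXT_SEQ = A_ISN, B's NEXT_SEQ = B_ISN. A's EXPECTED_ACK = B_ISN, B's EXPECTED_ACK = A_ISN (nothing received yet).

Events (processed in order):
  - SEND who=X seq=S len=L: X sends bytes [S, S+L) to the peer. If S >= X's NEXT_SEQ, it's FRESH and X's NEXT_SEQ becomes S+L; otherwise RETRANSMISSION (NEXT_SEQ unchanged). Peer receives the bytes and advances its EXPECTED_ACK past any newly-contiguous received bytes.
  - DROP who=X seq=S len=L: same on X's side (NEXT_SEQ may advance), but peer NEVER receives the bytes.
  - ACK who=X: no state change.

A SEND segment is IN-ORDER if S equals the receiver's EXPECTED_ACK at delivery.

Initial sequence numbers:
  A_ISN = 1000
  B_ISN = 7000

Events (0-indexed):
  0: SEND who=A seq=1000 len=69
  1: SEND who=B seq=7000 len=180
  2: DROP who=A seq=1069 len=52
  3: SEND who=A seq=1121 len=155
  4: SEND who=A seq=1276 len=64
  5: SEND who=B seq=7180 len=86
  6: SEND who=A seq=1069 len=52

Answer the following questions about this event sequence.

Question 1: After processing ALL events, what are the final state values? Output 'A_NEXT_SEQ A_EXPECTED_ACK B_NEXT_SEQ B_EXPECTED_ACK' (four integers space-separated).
Answer: 1340 7266 7266 1340

Derivation:
After event 0: A_seq=1069 A_ack=7000 B_seq=7000 B_ack=1069
After event 1: A_seq=1069 A_ack=7180 B_seq=7180 B_ack=1069
After event 2: A_seq=1121 A_ack=7180 B_seq=7180 B_ack=1069
After event 3: A_seq=1276 A_ack=7180 B_seq=7180 B_ack=1069
After event 4: A_seq=1340 A_ack=7180 B_seq=7180 B_ack=1069
After event 5: A_seq=1340 A_ack=7266 B_seq=7266 B_ack=1069
After event 6: A_seq=1340 A_ack=7266 B_seq=7266 B_ack=1340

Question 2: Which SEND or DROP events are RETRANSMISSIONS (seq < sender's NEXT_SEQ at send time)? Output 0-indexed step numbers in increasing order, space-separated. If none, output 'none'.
Answer: 6

Derivation:
Step 0: SEND seq=1000 -> fresh
Step 1: SEND seq=7000 -> fresh
Step 2: DROP seq=1069 -> fresh
Step 3: SEND seq=1121 -> fresh
Step 4: SEND seq=1276 -> fresh
Step 5: SEND seq=7180 -> fresh
Step 6: SEND seq=1069 -> retransmit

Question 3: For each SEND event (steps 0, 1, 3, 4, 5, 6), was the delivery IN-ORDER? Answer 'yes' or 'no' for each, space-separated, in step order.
Step 0: SEND seq=1000 -> in-order
Step 1: SEND seq=7000 -> in-order
Step 3: SEND seq=1121 -> out-of-order
Step 4: SEND seq=1276 -> out-of-order
Step 5: SEND seq=7180 -> in-order
Step 6: SEND seq=1069 -> in-order

Answer: yes yes no no yes yes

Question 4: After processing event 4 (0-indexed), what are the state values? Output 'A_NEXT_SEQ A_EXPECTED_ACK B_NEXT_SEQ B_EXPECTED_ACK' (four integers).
After event 0: A_seq=1069 A_ack=7000 B_seq=7000 B_ack=1069
After event 1: A_seq=1069 A_ack=7180 B_seq=7180 B_ack=1069
After event 2: A_seq=1121 A_ack=7180 B_seq=7180 B_ack=1069
After event 3: A_seq=1276 A_ack=7180 B_seq=7180 B_ack=1069
After event 4: A_seq=1340 A_ack=7180 B_seq=7180 B_ack=1069

1340 7180 7180 1069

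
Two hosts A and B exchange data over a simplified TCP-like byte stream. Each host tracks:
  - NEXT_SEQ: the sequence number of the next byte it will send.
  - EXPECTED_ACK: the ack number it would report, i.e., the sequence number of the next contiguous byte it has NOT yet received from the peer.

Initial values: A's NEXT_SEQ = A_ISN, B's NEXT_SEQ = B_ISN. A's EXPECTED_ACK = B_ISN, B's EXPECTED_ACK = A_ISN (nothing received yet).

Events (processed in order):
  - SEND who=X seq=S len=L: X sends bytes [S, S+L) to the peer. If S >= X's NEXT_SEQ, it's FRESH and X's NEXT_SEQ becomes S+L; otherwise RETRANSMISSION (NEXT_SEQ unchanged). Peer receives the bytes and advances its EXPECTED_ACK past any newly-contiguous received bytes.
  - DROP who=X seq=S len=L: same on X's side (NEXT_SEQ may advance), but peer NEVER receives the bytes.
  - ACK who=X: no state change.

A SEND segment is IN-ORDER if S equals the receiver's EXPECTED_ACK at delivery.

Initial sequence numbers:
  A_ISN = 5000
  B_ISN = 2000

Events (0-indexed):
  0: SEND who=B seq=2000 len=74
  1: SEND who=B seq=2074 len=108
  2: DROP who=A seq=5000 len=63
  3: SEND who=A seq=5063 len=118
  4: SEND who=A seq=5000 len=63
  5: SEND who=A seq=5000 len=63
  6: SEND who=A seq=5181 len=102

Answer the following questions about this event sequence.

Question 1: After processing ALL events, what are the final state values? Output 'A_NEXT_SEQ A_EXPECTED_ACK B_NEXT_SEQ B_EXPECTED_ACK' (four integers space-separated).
Answer: 5283 2182 2182 5283

Derivation:
After event 0: A_seq=5000 A_ack=2074 B_seq=2074 B_ack=5000
After event 1: A_seq=5000 A_ack=2182 B_seq=2182 B_ack=5000
After event 2: A_seq=5063 A_ack=2182 B_seq=2182 B_ack=5000
After event 3: A_seq=5181 A_ack=2182 B_seq=2182 B_ack=5000
After event 4: A_seq=5181 A_ack=2182 B_seq=2182 B_ack=5181
After event 5: A_seq=5181 A_ack=2182 B_seq=2182 B_ack=5181
After event 6: A_seq=5283 A_ack=2182 B_seq=2182 B_ack=5283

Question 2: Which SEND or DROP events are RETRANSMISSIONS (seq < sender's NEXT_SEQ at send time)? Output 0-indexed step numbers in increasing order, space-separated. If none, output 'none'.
Step 0: SEND seq=2000 -> fresh
Step 1: SEND seq=2074 -> fresh
Step 2: DROP seq=5000 -> fresh
Step 3: SEND seq=5063 -> fresh
Step 4: SEND seq=5000 -> retransmit
Step 5: SEND seq=5000 -> retransmit
Step 6: SEND seq=5181 -> fresh

Answer: 4 5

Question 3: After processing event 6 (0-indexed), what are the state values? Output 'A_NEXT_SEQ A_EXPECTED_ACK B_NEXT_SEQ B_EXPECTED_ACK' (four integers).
After event 0: A_seq=5000 A_ack=2074 B_seq=2074 B_ack=5000
After event 1: A_seq=5000 A_ack=2182 B_seq=2182 B_ack=5000
After event 2: A_seq=5063 A_ack=2182 B_seq=2182 B_ack=5000
After event 3: A_seq=5181 A_ack=2182 B_seq=2182 B_ack=5000
After event 4: A_seq=5181 A_ack=2182 B_seq=2182 B_ack=5181
After event 5: A_seq=5181 A_ack=2182 B_seq=2182 B_ack=5181
After event 6: A_seq=5283 A_ack=2182 B_seq=2182 B_ack=5283

5283 2182 2182 5283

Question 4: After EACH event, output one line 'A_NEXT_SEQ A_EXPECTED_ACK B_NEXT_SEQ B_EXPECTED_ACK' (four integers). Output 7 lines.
5000 2074 2074 5000
5000 2182 2182 5000
5063 2182 2182 5000
5181 2182 2182 5000
5181 2182 2182 5181
5181 2182 2182 5181
5283 2182 2182 5283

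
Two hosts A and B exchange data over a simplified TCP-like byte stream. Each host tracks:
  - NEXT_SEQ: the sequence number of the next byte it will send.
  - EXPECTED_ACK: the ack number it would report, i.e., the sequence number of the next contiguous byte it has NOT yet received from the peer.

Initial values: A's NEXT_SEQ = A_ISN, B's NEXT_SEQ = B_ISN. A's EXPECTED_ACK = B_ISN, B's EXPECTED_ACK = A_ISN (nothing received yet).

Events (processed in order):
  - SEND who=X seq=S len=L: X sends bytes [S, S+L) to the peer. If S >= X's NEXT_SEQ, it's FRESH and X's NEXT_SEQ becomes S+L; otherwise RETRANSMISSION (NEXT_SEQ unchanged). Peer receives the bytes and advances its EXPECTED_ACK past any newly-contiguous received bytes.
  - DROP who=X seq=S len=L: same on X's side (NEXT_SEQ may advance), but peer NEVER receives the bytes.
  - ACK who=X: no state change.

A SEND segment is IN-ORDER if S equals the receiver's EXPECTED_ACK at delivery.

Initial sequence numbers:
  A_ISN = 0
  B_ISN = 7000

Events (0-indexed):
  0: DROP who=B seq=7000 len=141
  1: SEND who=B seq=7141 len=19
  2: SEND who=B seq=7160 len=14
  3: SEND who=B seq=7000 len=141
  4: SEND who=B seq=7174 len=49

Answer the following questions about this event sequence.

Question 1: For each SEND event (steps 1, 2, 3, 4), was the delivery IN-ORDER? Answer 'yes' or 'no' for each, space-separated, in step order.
Answer: no no yes yes

Derivation:
Step 1: SEND seq=7141 -> out-of-order
Step 2: SEND seq=7160 -> out-of-order
Step 3: SEND seq=7000 -> in-order
Step 4: SEND seq=7174 -> in-order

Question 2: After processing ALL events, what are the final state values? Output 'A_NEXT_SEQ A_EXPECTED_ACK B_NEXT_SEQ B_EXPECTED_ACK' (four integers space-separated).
Answer: 0 7223 7223 0

Derivation:
After event 0: A_seq=0 A_ack=7000 B_seq=7141 B_ack=0
After event 1: A_seq=0 A_ack=7000 B_seq=7160 B_ack=0
After event 2: A_seq=0 A_ack=7000 B_seq=7174 B_ack=0
After event 3: A_seq=0 A_ack=7174 B_seq=7174 B_ack=0
After event 4: A_seq=0 A_ack=7223 B_seq=7223 B_ack=0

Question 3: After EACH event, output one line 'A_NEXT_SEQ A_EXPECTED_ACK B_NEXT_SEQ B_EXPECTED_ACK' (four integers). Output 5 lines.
0 7000 7141 0
0 7000 7160 0
0 7000 7174 0
0 7174 7174 0
0 7223 7223 0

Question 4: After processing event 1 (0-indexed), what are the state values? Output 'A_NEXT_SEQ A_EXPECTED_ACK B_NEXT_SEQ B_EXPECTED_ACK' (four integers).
After event 0: A_seq=0 A_ack=7000 B_seq=7141 B_ack=0
After event 1: A_seq=0 A_ack=7000 B_seq=7160 B_ack=0

0 7000 7160 0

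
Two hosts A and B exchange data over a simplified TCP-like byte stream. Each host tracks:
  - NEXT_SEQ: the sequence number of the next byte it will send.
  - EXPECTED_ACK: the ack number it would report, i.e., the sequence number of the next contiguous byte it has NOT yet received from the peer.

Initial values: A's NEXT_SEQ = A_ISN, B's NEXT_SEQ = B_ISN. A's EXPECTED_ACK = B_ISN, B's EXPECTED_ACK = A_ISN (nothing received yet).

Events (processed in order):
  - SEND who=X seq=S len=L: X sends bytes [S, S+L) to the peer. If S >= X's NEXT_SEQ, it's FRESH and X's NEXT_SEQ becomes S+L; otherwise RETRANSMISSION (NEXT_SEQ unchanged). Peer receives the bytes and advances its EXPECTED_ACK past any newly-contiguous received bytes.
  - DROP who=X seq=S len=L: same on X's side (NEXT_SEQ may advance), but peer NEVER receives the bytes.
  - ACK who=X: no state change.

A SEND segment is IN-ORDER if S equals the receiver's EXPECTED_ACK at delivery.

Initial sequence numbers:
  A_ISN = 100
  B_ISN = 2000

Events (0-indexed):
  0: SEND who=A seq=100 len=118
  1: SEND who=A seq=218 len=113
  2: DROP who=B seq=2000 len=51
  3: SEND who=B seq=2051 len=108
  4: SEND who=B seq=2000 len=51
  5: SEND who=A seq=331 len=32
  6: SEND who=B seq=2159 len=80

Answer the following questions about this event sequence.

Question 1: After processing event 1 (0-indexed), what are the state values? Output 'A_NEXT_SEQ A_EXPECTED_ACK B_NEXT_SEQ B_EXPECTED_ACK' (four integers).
After event 0: A_seq=218 A_ack=2000 B_seq=2000 B_ack=218
After event 1: A_seq=331 A_ack=2000 B_seq=2000 B_ack=331

331 2000 2000 331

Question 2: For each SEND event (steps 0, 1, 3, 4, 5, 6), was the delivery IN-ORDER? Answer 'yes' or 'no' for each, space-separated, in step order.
Step 0: SEND seq=100 -> in-order
Step 1: SEND seq=218 -> in-order
Step 3: SEND seq=2051 -> out-of-order
Step 4: SEND seq=2000 -> in-order
Step 5: SEND seq=331 -> in-order
Step 6: SEND seq=2159 -> in-order

Answer: yes yes no yes yes yes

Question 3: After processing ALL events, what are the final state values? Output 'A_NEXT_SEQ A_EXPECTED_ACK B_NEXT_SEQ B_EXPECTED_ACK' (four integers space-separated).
After event 0: A_seq=218 A_ack=2000 B_seq=2000 B_ack=218
After event 1: A_seq=331 A_ack=2000 B_seq=2000 B_ack=331
After event 2: A_seq=331 A_ack=2000 B_seq=2051 B_ack=331
After event 3: A_seq=331 A_ack=2000 B_seq=2159 B_ack=331
After event 4: A_seq=331 A_ack=2159 B_seq=2159 B_ack=331
After event 5: A_seq=363 A_ack=2159 B_seq=2159 B_ack=363
After event 6: A_seq=363 A_ack=2239 B_seq=2239 B_ack=363

Answer: 363 2239 2239 363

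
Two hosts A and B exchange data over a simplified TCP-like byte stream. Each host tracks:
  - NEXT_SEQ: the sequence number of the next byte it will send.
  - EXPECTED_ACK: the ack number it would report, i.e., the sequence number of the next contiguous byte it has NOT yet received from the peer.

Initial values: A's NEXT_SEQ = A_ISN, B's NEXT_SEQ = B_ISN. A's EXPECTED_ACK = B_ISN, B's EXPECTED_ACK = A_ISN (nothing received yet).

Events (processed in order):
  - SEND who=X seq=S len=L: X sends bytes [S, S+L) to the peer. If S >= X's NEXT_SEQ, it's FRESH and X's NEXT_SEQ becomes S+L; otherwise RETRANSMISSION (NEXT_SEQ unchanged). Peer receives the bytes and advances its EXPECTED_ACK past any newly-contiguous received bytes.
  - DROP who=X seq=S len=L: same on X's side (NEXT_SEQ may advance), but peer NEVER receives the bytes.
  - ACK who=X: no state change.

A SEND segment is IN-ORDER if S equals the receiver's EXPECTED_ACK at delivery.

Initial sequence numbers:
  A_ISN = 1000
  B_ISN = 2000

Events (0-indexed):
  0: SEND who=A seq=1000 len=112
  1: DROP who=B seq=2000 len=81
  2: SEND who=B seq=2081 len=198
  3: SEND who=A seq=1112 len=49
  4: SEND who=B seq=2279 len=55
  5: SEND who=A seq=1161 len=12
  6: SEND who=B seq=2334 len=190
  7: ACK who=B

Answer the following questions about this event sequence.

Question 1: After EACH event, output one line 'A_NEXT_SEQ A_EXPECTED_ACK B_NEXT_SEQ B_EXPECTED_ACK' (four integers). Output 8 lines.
1112 2000 2000 1112
1112 2000 2081 1112
1112 2000 2279 1112
1161 2000 2279 1161
1161 2000 2334 1161
1173 2000 2334 1173
1173 2000 2524 1173
1173 2000 2524 1173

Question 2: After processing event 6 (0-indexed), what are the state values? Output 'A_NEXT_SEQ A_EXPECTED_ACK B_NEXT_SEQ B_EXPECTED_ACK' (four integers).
After event 0: A_seq=1112 A_ack=2000 B_seq=2000 B_ack=1112
After event 1: A_seq=1112 A_ack=2000 B_seq=2081 B_ack=1112
After event 2: A_seq=1112 A_ack=2000 B_seq=2279 B_ack=1112
After event 3: A_seq=1161 A_ack=2000 B_seq=2279 B_ack=1161
After event 4: A_seq=1161 A_ack=2000 B_seq=2334 B_ack=1161
After event 5: A_seq=1173 A_ack=2000 B_seq=2334 B_ack=1173
After event 6: A_seq=1173 A_ack=2000 B_seq=2524 B_ack=1173

1173 2000 2524 1173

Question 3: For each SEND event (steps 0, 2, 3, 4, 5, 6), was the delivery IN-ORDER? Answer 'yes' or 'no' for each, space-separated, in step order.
Step 0: SEND seq=1000 -> in-order
Step 2: SEND seq=2081 -> out-of-order
Step 3: SEND seq=1112 -> in-order
Step 4: SEND seq=2279 -> out-of-order
Step 5: SEND seq=1161 -> in-order
Step 6: SEND seq=2334 -> out-of-order

Answer: yes no yes no yes no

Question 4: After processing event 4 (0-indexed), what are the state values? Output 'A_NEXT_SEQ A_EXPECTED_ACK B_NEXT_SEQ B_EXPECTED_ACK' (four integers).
After event 0: A_seq=1112 A_ack=2000 B_seq=2000 B_ack=1112
After event 1: A_seq=1112 A_ack=2000 B_seq=2081 B_ack=1112
After event 2: A_seq=1112 A_ack=2000 B_seq=2279 B_ack=1112
After event 3: A_seq=1161 A_ack=2000 B_seq=2279 B_ack=1161
After event 4: A_seq=1161 A_ack=2000 B_seq=2334 B_ack=1161

1161 2000 2334 1161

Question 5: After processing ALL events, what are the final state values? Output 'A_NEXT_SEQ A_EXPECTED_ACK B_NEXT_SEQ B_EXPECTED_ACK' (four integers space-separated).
Answer: 1173 2000 2524 1173

Derivation:
After event 0: A_seq=1112 A_ack=2000 B_seq=2000 B_ack=1112
After event 1: A_seq=1112 A_ack=2000 B_seq=2081 B_ack=1112
After event 2: A_seq=1112 A_ack=2000 B_seq=2279 B_ack=1112
After event 3: A_seq=1161 A_ack=2000 B_seq=2279 B_ack=1161
After event 4: A_seq=1161 A_ack=2000 B_seq=2334 B_ack=1161
After event 5: A_seq=1173 A_ack=2000 B_seq=2334 B_ack=1173
After event 6: A_seq=1173 A_ack=2000 B_seq=2524 B_ack=1173
After event 7: A_seq=1173 A_ack=2000 B_seq=2524 B_ack=1173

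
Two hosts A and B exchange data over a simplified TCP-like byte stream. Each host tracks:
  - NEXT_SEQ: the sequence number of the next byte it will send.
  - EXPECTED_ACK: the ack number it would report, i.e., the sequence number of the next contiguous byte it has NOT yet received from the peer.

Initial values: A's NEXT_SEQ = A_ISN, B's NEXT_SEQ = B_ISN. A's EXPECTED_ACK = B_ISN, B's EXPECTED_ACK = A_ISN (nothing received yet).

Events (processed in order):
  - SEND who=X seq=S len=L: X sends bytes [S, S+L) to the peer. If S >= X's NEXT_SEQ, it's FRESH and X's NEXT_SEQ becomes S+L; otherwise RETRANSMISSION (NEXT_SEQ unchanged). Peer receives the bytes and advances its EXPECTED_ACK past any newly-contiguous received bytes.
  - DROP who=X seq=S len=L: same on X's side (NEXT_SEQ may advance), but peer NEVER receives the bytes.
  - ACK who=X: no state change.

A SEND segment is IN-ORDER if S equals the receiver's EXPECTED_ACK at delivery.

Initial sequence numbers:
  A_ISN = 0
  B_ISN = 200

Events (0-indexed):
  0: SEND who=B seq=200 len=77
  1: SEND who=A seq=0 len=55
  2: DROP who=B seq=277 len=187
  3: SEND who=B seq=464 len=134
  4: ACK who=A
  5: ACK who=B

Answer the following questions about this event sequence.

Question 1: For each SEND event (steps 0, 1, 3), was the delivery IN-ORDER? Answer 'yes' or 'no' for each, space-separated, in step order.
Answer: yes yes no

Derivation:
Step 0: SEND seq=200 -> in-order
Step 1: SEND seq=0 -> in-order
Step 3: SEND seq=464 -> out-of-order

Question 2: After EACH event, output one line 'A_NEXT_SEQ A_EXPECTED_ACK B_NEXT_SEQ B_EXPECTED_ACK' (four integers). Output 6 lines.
0 277 277 0
55 277 277 55
55 277 464 55
55 277 598 55
55 277 598 55
55 277 598 55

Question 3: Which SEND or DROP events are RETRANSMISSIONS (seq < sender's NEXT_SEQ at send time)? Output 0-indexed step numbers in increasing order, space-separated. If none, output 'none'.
Answer: none

Derivation:
Step 0: SEND seq=200 -> fresh
Step 1: SEND seq=0 -> fresh
Step 2: DROP seq=277 -> fresh
Step 3: SEND seq=464 -> fresh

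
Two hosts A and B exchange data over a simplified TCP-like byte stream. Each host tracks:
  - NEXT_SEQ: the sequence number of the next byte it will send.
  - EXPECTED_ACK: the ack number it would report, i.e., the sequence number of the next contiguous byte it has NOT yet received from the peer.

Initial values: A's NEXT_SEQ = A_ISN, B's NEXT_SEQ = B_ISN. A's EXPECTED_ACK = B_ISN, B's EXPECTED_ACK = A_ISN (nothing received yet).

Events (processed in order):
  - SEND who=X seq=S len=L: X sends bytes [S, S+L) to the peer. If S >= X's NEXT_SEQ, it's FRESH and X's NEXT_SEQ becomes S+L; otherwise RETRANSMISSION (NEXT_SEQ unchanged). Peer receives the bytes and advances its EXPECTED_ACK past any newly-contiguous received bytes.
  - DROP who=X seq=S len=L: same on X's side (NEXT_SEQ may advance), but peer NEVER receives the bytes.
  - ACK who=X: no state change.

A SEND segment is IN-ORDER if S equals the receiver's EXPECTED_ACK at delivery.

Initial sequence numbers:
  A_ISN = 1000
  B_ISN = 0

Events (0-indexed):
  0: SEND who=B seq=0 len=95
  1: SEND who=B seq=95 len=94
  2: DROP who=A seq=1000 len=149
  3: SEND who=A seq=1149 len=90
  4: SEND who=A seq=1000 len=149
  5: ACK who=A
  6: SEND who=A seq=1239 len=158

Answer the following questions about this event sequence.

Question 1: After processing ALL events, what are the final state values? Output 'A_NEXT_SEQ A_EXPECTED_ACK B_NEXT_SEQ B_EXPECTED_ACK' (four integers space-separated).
After event 0: A_seq=1000 A_ack=95 B_seq=95 B_ack=1000
After event 1: A_seq=1000 A_ack=189 B_seq=189 B_ack=1000
After event 2: A_seq=1149 A_ack=189 B_seq=189 B_ack=1000
After event 3: A_seq=1239 A_ack=189 B_seq=189 B_ack=1000
After event 4: A_seq=1239 A_ack=189 B_seq=189 B_ack=1239
After event 5: A_seq=1239 A_ack=189 B_seq=189 B_ack=1239
After event 6: A_seq=1397 A_ack=189 B_seq=189 B_ack=1397

Answer: 1397 189 189 1397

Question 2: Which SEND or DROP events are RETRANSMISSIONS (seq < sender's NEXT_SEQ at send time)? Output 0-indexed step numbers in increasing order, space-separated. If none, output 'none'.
Answer: 4

Derivation:
Step 0: SEND seq=0 -> fresh
Step 1: SEND seq=95 -> fresh
Step 2: DROP seq=1000 -> fresh
Step 3: SEND seq=1149 -> fresh
Step 4: SEND seq=1000 -> retransmit
Step 6: SEND seq=1239 -> fresh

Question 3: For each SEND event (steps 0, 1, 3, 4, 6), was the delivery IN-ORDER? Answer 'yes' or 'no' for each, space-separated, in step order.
Answer: yes yes no yes yes

Derivation:
Step 0: SEND seq=0 -> in-order
Step 1: SEND seq=95 -> in-order
Step 3: SEND seq=1149 -> out-of-order
Step 4: SEND seq=1000 -> in-order
Step 6: SEND seq=1239 -> in-order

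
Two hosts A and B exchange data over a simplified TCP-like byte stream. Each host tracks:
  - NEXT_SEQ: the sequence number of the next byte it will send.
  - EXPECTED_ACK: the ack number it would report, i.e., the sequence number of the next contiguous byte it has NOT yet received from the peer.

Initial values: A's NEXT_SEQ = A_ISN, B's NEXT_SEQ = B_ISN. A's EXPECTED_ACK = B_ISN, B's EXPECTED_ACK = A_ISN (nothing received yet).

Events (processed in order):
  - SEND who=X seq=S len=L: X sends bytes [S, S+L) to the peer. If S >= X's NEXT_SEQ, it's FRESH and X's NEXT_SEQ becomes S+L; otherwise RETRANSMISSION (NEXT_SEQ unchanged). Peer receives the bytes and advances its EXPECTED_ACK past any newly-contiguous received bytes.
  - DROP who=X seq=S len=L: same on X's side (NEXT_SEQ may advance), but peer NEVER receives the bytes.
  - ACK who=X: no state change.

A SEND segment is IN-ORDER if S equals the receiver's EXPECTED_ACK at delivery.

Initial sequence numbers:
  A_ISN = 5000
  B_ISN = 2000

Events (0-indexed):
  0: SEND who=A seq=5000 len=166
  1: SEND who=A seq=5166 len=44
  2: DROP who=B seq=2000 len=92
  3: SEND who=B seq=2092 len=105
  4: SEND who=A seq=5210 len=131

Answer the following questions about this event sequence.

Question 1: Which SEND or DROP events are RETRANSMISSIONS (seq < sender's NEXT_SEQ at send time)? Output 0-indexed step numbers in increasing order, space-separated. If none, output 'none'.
Answer: none

Derivation:
Step 0: SEND seq=5000 -> fresh
Step 1: SEND seq=5166 -> fresh
Step 2: DROP seq=2000 -> fresh
Step 3: SEND seq=2092 -> fresh
Step 4: SEND seq=5210 -> fresh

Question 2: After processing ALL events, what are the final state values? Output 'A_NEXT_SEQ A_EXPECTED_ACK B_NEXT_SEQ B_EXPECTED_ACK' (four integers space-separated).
Answer: 5341 2000 2197 5341

Derivation:
After event 0: A_seq=5166 A_ack=2000 B_seq=2000 B_ack=5166
After event 1: A_seq=5210 A_ack=2000 B_seq=2000 B_ack=5210
After event 2: A_seq=5210 A_ack=2000 B_seq=2092 B_ack=5210
After event 3: A_seq=5210 A_ack=2000 B_seq=2197 B_ack=5210
After event 4: A_seq=5341 A_ack=2000 B_seq=2197 B_ack=5341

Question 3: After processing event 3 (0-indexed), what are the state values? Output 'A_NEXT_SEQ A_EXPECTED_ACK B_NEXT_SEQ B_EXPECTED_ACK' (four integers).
After event 0: A_seq=5166 A_ack=2000 B_seq=2000 B_ack=5166
After event 1: A_seq=5210 A_ack=2000 B_seq=2000 B_ack=5210
After event 2: A_seq=5210 A_ack=2000 B_seq=2092 B_ack=5210
After event 3: A_seq=5210 A_ack=2000 B_seq=2197 B_ack=5210

5210 2000 2197 5210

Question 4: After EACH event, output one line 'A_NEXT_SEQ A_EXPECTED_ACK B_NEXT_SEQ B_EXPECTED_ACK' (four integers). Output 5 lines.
5166 2000 2000 5166
5210 2000 2000 5210
5210 2000 2092 5210
5210 2000 2197 5210
5341 2000 2197 5341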